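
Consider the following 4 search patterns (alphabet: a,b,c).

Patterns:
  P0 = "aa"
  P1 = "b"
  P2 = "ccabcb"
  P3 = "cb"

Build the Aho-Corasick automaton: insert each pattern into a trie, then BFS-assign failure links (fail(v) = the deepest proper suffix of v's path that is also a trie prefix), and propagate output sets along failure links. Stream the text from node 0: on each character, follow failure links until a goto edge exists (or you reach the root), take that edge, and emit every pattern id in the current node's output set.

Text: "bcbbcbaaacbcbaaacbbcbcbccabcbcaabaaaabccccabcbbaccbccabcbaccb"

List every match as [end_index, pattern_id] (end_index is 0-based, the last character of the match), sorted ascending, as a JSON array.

Construct AC machine:
Trie nodes:
  0='ε' goto a→1 b→3 c→4
  1='a' goto a→2
  2='aa' goto ·  [P0 ends]
  3='b' goto ·  [P1 ends]
  4='c' goto b→10 c→5
  5='cc' goto a→6
  6='cca' goto b→7
  7='ccab' goto c→8
  8='ccabc' goto b→9
  9='ccabcb' goto ·  [P2 ends]
  10='cb' goto ·  [P3 ends]

BFS fail/out derivation:
  n1('a'): parent n0 fail=0; on 'a' 0 → fail=0;  out ∅∪∅=∅
  n3('b'): parent n0 fail=0; on 'b' 0 → fail=0;  out {1}∪∅={1}
  n4('c'): parent n0 fail=0; on 'c' 0 → fail=0;  out ∅∪∅=∅
  n2('aa'): parent n1 fail=0; on 'a' 0 → fail=1;  out {0}∪∅={0}
  n5('cc'): parent n4 fail=0; on 'c' 0 → fail=4;  out ∅∪∅=∅
  n10('cb'): parent n4 fail=0; on 'b' 0 → fail=3;  out {3}∪{1}={1,3}
  n6('cca'): parent n5 fail=4; on 'a' 4→0 → fail=1;  out ∅∪∅=∅
  n7('ccab'): parent n6 fail=1; on 'b' 1→0 → fail=3;  out ∅∪{1}={1}
  n8('ccabc'): parent n7 fail=3; on 'c' 3→0 → fail=4;  out ∅∪∅=∅
  n9('ccabcb'): parent n8 fail=4; on 'b' 4 → fail=10;  out {2}∪{1,3}={1,2,3}

Text stream:
i=0 'b': node 0→3  → match P1@[0:0]
i=1 'c': node 3→4 ·f
i=2 'b': node 4→10  → match P1@[2:2],P3@[1:2]
i=3 'b': node 10→3 ·f  → match P1@[3:3]
i=4 'c': node 3→4 ·f
i=5 'b': node 4→10  → match P1@[5:5],P3@[4:5]
i=6 'a': node 10→1 ·f
i=7 'a': node 1→2  → match P0@[6:7]
i=8 'a': node 2→2 ·f  → match P0@[7:8]
i=9 'c': node 2→4 ·f
i=10 'b': node 4→10  → match P1@[10:10],P3@[9:10]
i=11 'c': node 10→4 ·f
i=12 'b': node 4→10  → match P1@[12:12],P3@[11:12]
i=13 'a': node 10→1 ·f
i=14 'a': node 1→2  → match P0@[13:14]
i=15 'a': node 2→2 ·f  → match P0@[14:15]
i=16 'c': node 2→4 ·f
i=17 'b': node 4→10  → match P1@[17:17],P3@[16:17]
i=18 'b': node 10→3 ·f  → match P1@[18:18]
i=19 'c': node 3→4 ·f
i=20 'b': node 4→10  → match P1@[20:20],P3@[19:20]
i=21 'c': node 10→4 ·f
i=22 'b': node 4→10  → match P1@[22:22],P3@[21:22]
i=23 'c': node 10→4 ·f
i=24 'c': node 4→5
i=25 'a': node 5→6
i=26 'b': node 6→7  → match P1@[26:26]
i=27 'c': node 7→8
i=28 'b': node 8→9  → match P1@[28:28],P2@[23:28],P3@[27:28]
i=29 'c': node 9→4 ·f
i=30 'a': node 4→1 ·f
i=31 'a': node 1→2  → match P0@[30:31]
i=32 'b': node 2→3 ·f  → match P1@[32:32]
i=33 'a': node 3→1 ·f
i=34 'a': node 1→2  → match P0@[33:34]
i=35 'a': node 2→2 ·f  → match P0@[34:35]
i=36 'a': node 2→2 ·f  → match P0@[35:36]
i=37 'b': node 2→3 ·f  → match P1@[37:37]
i=38 'c': node 3→4 ·f
i=39 'c': node 4→5
i=40 'c': node 5→5 ·f
i=41 'c': node 5→5 ·f
i=42 'a': node 5→6
i=43 'b': node 6→7  → match P1@[43:43]
i=44 'c': node 7→8
i=45 'b': node 8→9  → match P1@[45:45],P2@[40:45],P3@[44:45]
i=46 'b': node 9→3 ·f  → match P1@[46:46]
i=47 'a': node 3→1 ·f
i=48 'c': node 1→4 ·f
i=49 'c': node 4→5
i=50 'b': node 5→10 ·f  → match P1@[50:50],P3@[49:50]
i=51 'c': node 10→4 ·f
i=52 'c': node 4→5
i=53 'a': node 5→6
i=54 'b': node 6→7  → match P1@[54:54]
i=55 'c': node 7→8
i=56 'b': node 8→9  → match P1@[56:56],P2@[51:56],P3@[55:56]
i=57 'a': node 9→1 ·f
i=58 'c': node 1→4 ·f
i=59 'c': node 4→5
i=60 'b': node 5→10 ·f  → match P1@[60:60],P3@[59:60]

All matches (sorted): [[0,1],[2,1],[2,3],[3,1],[5,1],[5,3],[7,0],[8,0],[10,1],[10,3],[12,1],[12,3],[14,0],[15,0],[17,1],[17,3],[18,1],[20,1],[20,3],[22,1],[22,3],[26,1],[28,1],[28,2],[28,3],[31,0],[32,1],[34,0],[35,0],[36,0],[37,1],[43,1],[45,1],[45,2],[45,3],[46,1],[50,1],[50,3],[54,1],[56,1],[56,2],[56,3],[60,1],[60,3]]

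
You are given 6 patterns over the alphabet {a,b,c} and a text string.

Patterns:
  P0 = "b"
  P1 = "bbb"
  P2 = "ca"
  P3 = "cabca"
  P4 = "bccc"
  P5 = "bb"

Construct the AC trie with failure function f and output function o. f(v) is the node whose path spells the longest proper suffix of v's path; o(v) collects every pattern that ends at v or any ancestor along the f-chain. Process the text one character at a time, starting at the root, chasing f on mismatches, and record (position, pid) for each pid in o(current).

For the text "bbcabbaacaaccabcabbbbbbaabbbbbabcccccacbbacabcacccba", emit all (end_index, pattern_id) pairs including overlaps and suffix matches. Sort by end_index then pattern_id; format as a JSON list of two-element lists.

Construct AC machine:
Trie nodes:
  0='ε' goto b→1 c→4
  1='b' goto b→2 c→9  [P0 ends]
  2='bb' goto b→3  [P5 ends]
  3='bbb' goto ·  [P1 ends]
  4='c' goto a→5
  5='ca' goto b→6  [P2 ends]
  6='cab' goto c→7
  7='cabc' goto a→8
  8='cabca' goto ·  [P3 ends]
  9='bc' goto c→10
  10='bcc' goto c→11
  11='bccc' goto ·  [P4 ends]

Failure links (BFS by depth):
  fail(1) 'b': from fail(0)=0 chase 'b': 0 ⇒ 0;  out={0}∪out(0)={0}
  fail(4) 'c': from fail(0)=0 chase 'c': 0 ⇒ 0;  out=∅∪out(0)=∅
  fail(2) 'bb': from fail(1)=0 chase 'b': 0 ⇒ 1;  out={5}∪out(1)={0,5}
  fail(5) 'ca': from fail(4)=0 chase 'a': 0 ⇒ 0;  out={2}∪out(0)={2}
  fail(9) 'bc': from fail(1)=0 chase 'c': 0 ⇒ 4;  out=∅∪out(4)=∅
  fail(3) 'bbb': from fail(2)=1 chase 'b': 1 ⇒ 2;  out={1}∪out(2)={0,1,5}
  fail(6) 'cab': from fail(5)=0 chase 'b': 0 ⇒ 1;  out=∅∪out(1)={0}
  fail(10) 'bcc': from fail(9)=4 chase 'c': 4→0 ⇒ 4;  out=∅∪out(4)=∅
  fail(7) 'cabc': from fail(6)=1 chase 'c': 1 ⇒ 9;  out=∅∪out(9)=∅
  fail(11) 'bccc': from fail(10)=4 chase 'c': 4→0 ⇒ 4;  out={4}∪out(4)={4}
  fail(8) 'cabca': from fail(7)=9 chase 'a': 9→4 ⇒ 5;  out={3}∪out(5)={2,3}

Scan:
[0] read 'b'  n0⇒n1  → match P0@[0:0]
[1] read 'b'  n1⇒n2  → match P0@[1:1],P5@[0:1]
[2] read 'c'  n2⇒n9 (fail-walked)
[3] read 'a'  n9⇒n5 (fail-walked)  → match P2@[2:3]
[4] read 'b'  n5⇒n6  → match P0@[4:4]
[5] read 'b'  n6⇒n2 (fail-walked)  → match P0@[5:5],P5@[4:5]
[6] read 'a'  n2⇒n0 (fail-walked)
[7] read 'a'  n0⇒n0
[8] read 'c'  n0⇒n4
[9] read 'a'  n4⇒n5  → match P2@[8:9]
[10] read 'a'  n5⇒n0 (fail-walked)
[11] read 'c'  n0⇒n4
[12] read 'c'  n4⇒n4 (fail-walked)
[13] read 'a'  n4⇒n5  → match P2@[12:13]
[14] read 'b'  n5⇒n6  → match P0@[14:14]
[15] read 'c'  n6⇒n7
[16] read 'a'  n7⇒n8  → match P2@[15:16],P3@[12:16]
[17] read 'b'  n8⇒n6 (fail-walked)  → match P0@[17:17]
[18] read 'b'  n6⇒n2 (fail-walked)  → match P0@[18:18],P5@[17:18]
[19] read 'b'  n2⇒n3  → match P0@[19:19],P1@[17:19],P5@[18:19]
[20] read 'b'  n3⇒n3 (fail-walked)  → match P0@[20:20],P1@[18:20],P5@[19:20]
[21] read 'b'  n3⇒n3 (fail-walked)  → match P0@[21:21],P1@[19:21],P5@[20:21]
[22] read 'b'  n3⇒n3 (fail-walked)  → match P0@[22:22],P1@[20:22],P5@[21:22]
[23] read 'a'  n3⇒n0 (fail-walked)
[24] read 'a'  n0⇒n0
[25] read 'b'  n0⇒n1  → match P0@[25:25]
[26] read 'b'  n1⇒n2  → match P0@[26:26],P5@[25:26]
[27] read 'b'  n2⇒n3  → match P0@[27:27],P1@[25:27],P5@[26:27]
[28] read 'b'  n3⇒n3 (fail-walked)  → match P0@[28:28],P1@[26:28],P5@[27:28]
[29] read 'b'  n3⇒n3 (fail-walked)  → match P0@[29:29],P1@[27:29],P5@[28:29]
[30] read 'a'  n3⇒n0 (fail-walked)
[31] read 'b'  n0⇒n1  → match P0@[31:31]
[32] read 'c'  n1⇒n9
[33] read 'c'  n9⇒n10
[34] read 'c'  n10⇒n11  → match P4@[31:34]
[35] read 'c'  n11⇒n4 (fail-walked)
[36] read 'c'  n4⇒n4 (fail-walked)
[37] read 'a'  n4⇒n5  → match P2@[36:37]
[38] read 'c'  n5⇒n4 (fail-walked)
[39] read 'b'  n4⇒n1 (fail-walked)  → match P0@[39:39]
[40] read 'b'  n1⇒n2  → match P0@[40:40],P5@[39:40]
[41] read 'a'  n2⇒n0 (fail-walked)
[42] read 'c'  n0⇒n4
[43] read 'a'  n4⇒n5  → match P2@[42:43]
[44] read 'b'  n5⇒n6  → match P0@[44:44]
[45] read 'c'  n6⇒n7
[46] read 'a'  n7⇒n8  → match P2@[45:46],P3@[42:46]
[47] read 'c'  n8⇒n4 (fail-walked)
[48] read 'c'  n4⇒n4 (fail-walked)
[49] read 'c'  n4⇒n4 (fail-walked)
[50] read 'b'  n4⇒n1 (fail-walked)  → match P0@[50:50]
[51] read 'a'  n1⇒n0 (fail-walked)

Result: [[0,0],[1,0],[1,5],[3,2],[4,0],[5,0],[5,5],[9,2],[13,2],[14,0],[16,2],[16,3],[17,0],[18,0],[18,5],[19,0],[19,1],[19,5],[20,0],[20,1],[20,5],[21,0],[21,1],[21,5],[22,0],[22,1],[22,5],[25,0],[26,0],[26,5],[27,0],[27,1],[27,5],[28,0],[28,1],[28,5],[29,0],[29,1],[29,5],[31,0],[34,4],[37,2],[39,0],[40,0],[40,5],[43,2],[44,0],[46,2],[46,3],[50,0]]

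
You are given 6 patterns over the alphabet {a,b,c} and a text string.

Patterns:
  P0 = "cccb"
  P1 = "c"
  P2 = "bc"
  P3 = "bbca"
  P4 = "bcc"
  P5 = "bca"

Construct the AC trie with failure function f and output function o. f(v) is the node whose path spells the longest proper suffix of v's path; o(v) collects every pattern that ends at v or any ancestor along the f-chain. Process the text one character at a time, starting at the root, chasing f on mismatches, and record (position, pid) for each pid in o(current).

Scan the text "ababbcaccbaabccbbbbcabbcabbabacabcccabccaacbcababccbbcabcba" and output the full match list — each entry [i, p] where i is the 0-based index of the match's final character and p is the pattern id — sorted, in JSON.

Build automaton:
Trie nodes:
  0='ε' goto b→5 c→1
  1='c' goto c→2  ←P1
  2='cc' goto c→3
  3='ccc' goto b→4
  4='cccb' goto ·  ←P0
  5='b' goto b→7 c→6
  6='bc' goto a→11 c→10  ←P2
  7='bb' goto c→8
  8='bbc' goto a→9
  9='bbca' goto ·  ←P3
  10='bcc' goto ·  ←P4
  11='bca' goto ·  ←P5

Failure links (BFS by depth):
  fail(1) 'c': from fail(0)=0 chase 'c': 0 ⇒ 0;  out={1}∪out(0)={1}
  fail(5) 'b': from fail(0)=0 chase 'b': 0 ⇒ 0;  out=∅∪out(0)=∅
  fail(2) 'cc': from fail(1)=0 chase 'c': 0 ⇒ 1;  out=∅∪out(1)={1}
  fail(6) 'bc': from fail(5)=0 chase 'c': 0 ⇒ 1;  out={2}∪out(1)={1,2}
  fail(7) 'bb': from fail(5)=0 chase 'b': 0 ⇒ 5;  out=∅∪out(5)=∅
  fail(3) 'ccc': from fail(2)=1 chase 'c': 1 ⇒ 2;  out=∅∪out(2)={1}
  fail(8) 'bbc': from fail(7)=5 chase 'c': 5 ⇒ 6;  out=∅∪out(6)={1,2}
  fail(10) 'bcc': from fail(6)=1 chase 'c': 1 ⇒ 2;  out={4}∪out(2)={1,4}
  fail(11) 'bca': from fail(6)=1 chase 'a': 1→0 ⇒ 0;  out={5}∪out(0)={5}
  fail(4) 'cccb': from fail(3)=2 chase 'b': 2→1→0 ⇒ 5;  out={0}∪out(5)={0}
  fail(9) 'bbca': from fail(8)=6 chase 'a': 6 ⇒ 11;  out={3}∪out(11)={3,5}

Text stream:
pos 0 'a': at 0
pos 1 'b': at 5
pos 2 'a': at 0 ·f
pos 3 'b': at 5
pos 4 'b': at 7
pos 5 'c': at 8  emit P1@[5:5],P2@[4:5]
pos 6 'a': at 9  emit P3@[3:6],P5@[4:6]
pos 7 'c': at 1 ·f  emit P1@[7:7]
pos 8 'c': at 2  emit P1@[8:8]
pos 9 'b': at 5 ·f
pos 10 'a': at 0 ·f
pos 11 'a': at 0
pos 12 'b': at 5
pos 13 'c': at 6  emit P1@[13:13],P2@[12:13]
pos 14 'c': at 10  emit P1@[14:14],P4@[12:14]
pos 15 'b': at 5 ·f
pos 16 'b': at 7
pos 17 'b': at 7 ·f
pos 18 'b': at 7 ·f
pos 19 'c': at 8  emit P1@[19:19],P2@[18:19]
pos 20 'a': at 9  emit P3@[17:20],P5@[18:20]
pos 21 'b': at 5 ·f
pos 22 'b': at 7
pos 23 'c': at 8  emit P1@[23:23],P2@[22:23]
pos 24 'a': at 9  emit P3@[21:24],P5@[22:24]
pos 25 'b': at 5 ·f
pos 26 'b': at 7
pos 27 'a': at 0 ·f
pos 28 'b': at 5
pos 29 'a': at 0 ·f
pos 30 'c': at 1  emit P1@[30:30]
pos 31 'a': at 0 ·f
pos 32 'b': at 5
pos 33 'c': at 6  emit P1@[33:33],P2@[32:33]
pos 34 'c': at 10  emit P1@[34:34],P4@[32:34]
pos 35 'c': at 3 ·f  emit P1@[35:35]
pos 36 'a': at 0 ·f
pos 37 'b': at 5
pos 38 'c': at 6  emit P1@[38:38],P2@[37:38]
pos 39 'c': at 10  emit P1@[39:39],P4@[37:39]
pos 40 'a': at 0 ·f
pos 41 'a': at 0
pos 42 'c': at 1  emit P1@[42:42]
pos 43 'b': at 5 ·f
pos 44 'c': at 6  emit P1@[44:44],P2@[43:44]
pos 45 'a': at 11  emit P5@[43:45]
pos 46 'b': at 5 ·f
pos 47 'a': at 0 ·f
pos 48 'b': at 5
pos 49 'c': at 6  emit P1@[49:49],P2@[48:49]
pos 50 'c': at 10  emit P1@[50:50],P4@[48:50]
pos 51 'b': at 5 ·f
pos 52 'b': at 7
pos 53 'c': at 8  emit P1@[53:53],P2@[52:53]
pos 54 'a': at 9  emit P3@[51:54],P5@[52:54]
pos 55 'b': at 5 ·f
pos 56 'c': at 6  emit P1@[56:56],P2@[55:56]
pos 57 'b': at 5 ·f
pos 58 'a': at 0 ·f

Result: [[5,1],[5,2],[6,3],[6,5],[7,1],[8,1],[13,1],[13,2],[14,1],[14,4],[19,1],[19,2],[20,3],[20,5],[23,1],[23,2],[24,3],[24,5],[30,1],[33,1],[33,2],[34,1],[34,4],[35,1],[38,1],[38,2],[39,1],[39,4],[42,1],[44,1],[44,2],[45,5],[49,1],[49,2],[50,1],[50,4],[53,1],[53,2],[54,3],[54,5],[56,1],[56,2]]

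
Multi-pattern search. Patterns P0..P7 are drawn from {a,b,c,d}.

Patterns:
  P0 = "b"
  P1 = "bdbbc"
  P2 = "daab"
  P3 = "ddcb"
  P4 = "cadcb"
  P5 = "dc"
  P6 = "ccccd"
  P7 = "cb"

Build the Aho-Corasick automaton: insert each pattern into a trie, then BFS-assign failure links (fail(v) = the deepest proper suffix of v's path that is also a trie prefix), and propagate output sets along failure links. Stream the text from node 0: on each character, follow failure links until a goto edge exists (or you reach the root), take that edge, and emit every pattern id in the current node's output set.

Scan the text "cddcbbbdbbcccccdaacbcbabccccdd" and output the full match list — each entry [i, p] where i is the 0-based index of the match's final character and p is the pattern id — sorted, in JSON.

Build automaton:
Trie nodes:
  n0 'ε': b→1 c→13 d→6
  n1 'b': d→2  [P0 ends]
  n2 'bd': b→3
  n3 'bdb': b→4
  n4 'bdbb': c→5
  n5 'bdbbc': ·  [P1 ends]
  n6 'd': a→7 c→18 d→10
  n7 'da': a→8
  n8 'daa': b→9
  n9 'daab': ·  [P2 ends]
  n10 'dd': c→11
  n11 'ddc': b→12
  n12 'ddcb': ·  [P3 ends]
  n13 'c': a→14 b→23 c→19
  n14 'ca': d→15
  n15 'cad': c→16
  n16 'cadc': b→17
  n17 'cadcb': ·  [P4 ends]
  n18 'dc': ·  [P5 ends]
  n19 'cc': c→20
  n20 'ccc': c→21
  n21 'cccc': d→22
  n22 'ccccd': ·  [P6 ends]
  n23 'cb': ·  [P7 ends]

Failure links (BFS by depth):
  n1('b'): parent n0 fail=0; on 'b' 0 → fail=0;  out {0}∪∅={0}
  n6('d'): parent n0 fail=0; on 'd' 0 → fail=0;  out ∅∪∅=∅
  n13('c'): parent n0 fail=0; on 'c' 0 → fail=0;  out ∅∪∅=∅
  n2('bd'): parent n1 fail=0; on 'd' 0 → fail=6;  out ∅∪∅=∅
  n7('da'): parent n6 fail=0; on 'a' 0 → fail=0;  out ∅∪∅=∅
  n10('dd'): parent n6 fail=0; on 'd' 0 → fail=6;  out ∅∪∅=∅
  n14('ca'): parent n13 fail=0; on 'a' 0 → fail=0;  out ∅∪∅=∅
  n18('dc'): parent n6 fail=0; on 'c' 0 → fail=13;  out {5}∪∅={5}
  n19('cc'): parent n13 fail=0; on 'c' 0 → fail=13;  out ∅∪∅=∅
  n23('cb'): parent n13 fail=0; on 'b' 0 → fail=1;  out {7}∪{0}={0,7}
  n3('bdb'): parent n2 fail=6; on 'b' 6→0 → fail=1;  out ∅∪{0}={0}
  n8('daa'): parent n7 fail=0; on 'a' 0 → fail=0;  out ∅∪∅=∅
  n11('ddc'): parent n10 fail=6; on 'c' 6 → fail=18;  out ∅∪{5}={5}
  n15('cad'): parent n14 fail=0; on 'd' 0 → fail=6;  out ∅∪∅=∅
  n20('ccc'): parent n19 fail=13; on 'c' 13 → fail=19;  out ∅∪∅=∅
  n4('bdbb'): parent n3 fail=1; on 'b' 1→0 → fail=1;  out ∅∪{0}={0}
  n9('daab'): parent n8 fail=0; on 'b' 0 → fail=1;  out {2}∪{0}={0,2}
  n12('ddcb'): parent n11 fail=18; on 'b' 18→13 → fail=23;  out {3}∪{0,7}={0,3,7}
  n16('cadc'): parent n15 fail=6; on 'c' 6 → fail=18;  out ∅∪{5}={5}
  n21('cccc'): parent n20 fail=19; on 'c' 19 → fail=20;  out ∅∪∅=∅
  n5('bdbbc'): parent n4 fail=1; on 'c' 1→0 → fail=13;  out {1}∪∅={1}
  n17('cadcb'): parent n16 fail=18; on 'b' 18→13 → fail=23;  out {4}∪{0,7}={0,4,7}
  n22('ccccd'): parent n21 fail=20; on 'd' 20→19→13→0 → fail=6;  out {6}∪∅={6}

Scan:
pos 0 'c': at 13
pos 1 'd': at 6 ·f
pos 2 'd': at 10
pos 3 'c': at 11  emit P5@[2:3]
pos 4 'b': at 12  emit P0@[4:4],P3@[1:4],P7@[3:4]
pos 5 'b': at 1 ·f  emit P0@[5:5]
pos 6 'b': at 1 ·f  emit P0@[6:6]
pos 7 'd': at 2
pos 8 'b': at 3  emit P0@[8:8]
pos 9 'b': at 4  emit P0@[9:9]
pos 10 'c': at 5  emit P1@[6:10]
pos 11 'c': at 19 ·f
pos 12 'c': at 20
pos 13 'c': at 21
pos 14 'c': at 21 ·f
pos 15 'd': at 22  emit P6@[11:15]
pos 16 'a': at 7 ·f
pos 17 'a': at 8
pos 18 'c': at 13 ·f
pos 19 'b': at 23  emit P0@[19:19],P7@[18:19]
pos 20 'c': at 13 ·f
pos 21 'b': at 23  emit P0@[21:21],P7@[20:21]
pos 22 'a': at 0 ·f
pos 23 'b': at 1  emit P0@[23:23]
pos 24 'c': at 13 ·f
pos 25 'c': at 19
pos 26 'c': at 20
pos 27 'c': at 21
pos 28 'd': at 22  emit P6@[24:28]
pos 29 'd': at 10 ·f

Result: [[3,5],[4,0],[4,3],[4,7],[5,0],[6,0],[8,0],[9,0],[10,1],[15,6],[19,0],[19,7],[21,0],[21,7],[23,0],[28,6]]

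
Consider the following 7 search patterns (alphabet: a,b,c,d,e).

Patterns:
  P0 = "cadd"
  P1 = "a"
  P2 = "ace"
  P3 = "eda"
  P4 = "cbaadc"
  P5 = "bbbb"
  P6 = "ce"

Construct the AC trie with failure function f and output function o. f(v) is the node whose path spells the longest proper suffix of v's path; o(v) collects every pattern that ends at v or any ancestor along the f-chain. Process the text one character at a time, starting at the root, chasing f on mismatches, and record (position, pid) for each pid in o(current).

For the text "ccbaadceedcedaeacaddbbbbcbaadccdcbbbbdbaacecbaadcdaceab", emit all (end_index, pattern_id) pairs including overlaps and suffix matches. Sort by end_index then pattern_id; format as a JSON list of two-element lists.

Construct AC machine:
Trie (insert patterns):
  0='ε' goto a→5 b→16 c→1 e→8
  1='c' goto a→2 b→11 e→20
  2='ca' goto d→3
  3='cad' goto d→4
  4='cadd' goto ·  ←P0
  5='a' goto c→6  ←P1
  6='ac' goto e→7
  7='ace' goto ·  ←P2
  8='e' goto d→9
  9='ed' goto a→10
  10='eda' goto ·  ←P3
  11='cb' goto a→12
  12='cba' goto a→13
  13='cbaa' goto d→14
  14='cbaad' goto c→15
  15='cbaadc' goto ·  ←P4
  16='b' goto b→17
  17='bb' goto b→18
  18='bbb' goto b→19
  19='bbbb' goto ·  ←P5
  20='ce' goto ·  ←P6

BFS fail/out derivation:
  n1('c'): parent n0 fail=0; on 'c' 0 → fail=0;  out ∅∪∅=∅
  n5('a'): parent n0 fail=0; on 'a' 0 → fail=0;  out {1}∪∅={1}
  n8('e'): parent n0 fail=0; on 'e' 0 → fail=0;  out ∅∪∅=∅
  n16('b'): parent n0 fail=0; on 'b' 0 → fail=0;  out ∅∪∅=∅
  n2('ca'): parent n1 fail=0; on 'a' 0 → fail=5;  out ∅∪{1}={1}
  n6('ac'): parent n5 fail=0; on 'c' 0 → fail=1;  out ∅∪∅=∅
  n9('ed'): parent n8 fail=0; on 'd' 0 → fail=0;  out ∅∪∅=∅
  n11('cb'): parent n1 fail=0; on 'b' 0 → fail=16;  out ∅∪∅=∅
  n17('bb'): parent n16 fail=0; on 'b' 0 → fail=16;  out ∅∪∅=∅
  n20('ce'): parent n1 fail=0; on 'e' 0 → fail=8;  out {6}∪∅={6}
  n3('cad'): parent n2 fail=5; on 'd' 5→0 → fail=0;  out ∅∪∅=∅
  n7('ace'): parent n6 fail=1; on 'e' 1 → fail=20;  out {2}∪{6}={2,6}
  n10('eda'): parent n9 fail=0; on 'a' 0 → fail=5;  out {3}∪{1}={1,3}
  n12('cba'): parent n11 fail=16; on 'a' 16→0 → fail=5;  out ∅∪{1}={1}
  n18('bbb'): parent n17 fail=16; on 'b' 16 → fail=17;  out ∅∪∅=∅
  n4('cadd'): parent n3 fail=0; on 'd' 0 → fail=0;  out {0}∪∅={0}
  n13('cbaa'): parent n12 fail=5; on 'a' 5→0 → fail=5;  out ∅∪{1}={1}
  n19('bbbb'): parent n18 fail=17; on 'b' 17 → fail=18;  out {5}∪∅={5}
  n14('cbaad'): parent n13 fail=5; on 'd' 5→0 → fail=0;  out ∅∪∅=∅
  n15('cbaadc'): parent n14 fail=0; on 'c' 0 → fail=1;  out {4}∪∅={4}

Scan:
pos 0 'c': at 1
pos 1 'c': at 1 ·f
pos 2 'b': at 11
pos 3 'a': at 12  → match P1@[3:3]
pos 4 'a': at 13  → match P1@[4:4]
pos 5 'd': at 14
pos 6 'c': at 15  → match P4@[1:6]
pos 7 'e': at 20 ·f  → match P6@[6:7]
pos 8 'e': at 8 ·f
pos 9 'd': at 9
pos 10 'c': at 1 ·f
pos 11 'e': at 20  → match P6@[10:11]
pos 12 'd': at 9 ·f
pos 13 'a': at 10  → match P1@[13:13],P3@[11:13]
pos 14 'e': at 8 ·f
pos 15 'a': at 5 ·f  → match P1@[15:15]
pos 16 'c': at 6
pos 17 'a': at 2 ·f  → match P1@[17:17]
pos 18 'd': at 3
pos 19 'd': at 4  → match P0@[16:19]
pos 20 'b': at 16 ·f
pos 21 'b': at 17
pos 22 'b': at 18
pos 23 'b': at 19  → match P5@[20:23]
pos 24 'c': at 1 ·f
pos 25 'b': at 11
pos 26 'a': at 12  → match P1@[26:26]
pos 27 'a': at 13  → match P1@[27:27]
pos 28 'd': at 14
pos 29 'c': at 15  → match P4@[24:29]
pos 30 'c': at 1 ·f
pos 31 'd': at 0 ·f
pos 32 'c': at 1
pos 33 'b': at 11
pos 34 'b': at 17 ·f
pos 35 'b': at 18
pos 36 'b': at 19  → match P5@[33:36]
pos 37 'd': at 0 ·f
pos 38 'b': at 16
pos 39 'a': at 5 ·f  → match P1@[39:39]
pos 40 'a': at 5 ·f  → match P1@[40:40]
pos 41 'c': at 6
pos 42 'e': at 7  → match P2@[40:42],P6@[41:42]
pos 43 'c': at 1 ·f
pos 44 'b': at 11
pos 45 'a': at 12  → match P1@[45:45]
pos 46 'a': at 13  → match P1@[46:46]
pos 47 'd': at 14
pos 48 'c': at 15  → match P4@[43:48]
pos 49 'd': at 0 ·f
pos 50 'a': at 5  → match P1@[50:50]
pos 51 'c': at 6
pos 52 'e': at 7  → match P2@[50:52],P6@[51:52]
pos 53 'a': at 5 ·f  → match P1@[53:53]
pos 54 'b': at 16 ·f

All matches (sorted): [[3,1],[4,1],[6,4],[7,6],[11,6],[13,1],[13,3],[15,1],[17,1],[19,0],[23,5],[26,1],[27,1],[29,4],[36,5],[39,1],[40,1],[42,2],[42,6],[45,1],[46,1],[48,4],[50,1],[52,2],[52,6],[53,1]]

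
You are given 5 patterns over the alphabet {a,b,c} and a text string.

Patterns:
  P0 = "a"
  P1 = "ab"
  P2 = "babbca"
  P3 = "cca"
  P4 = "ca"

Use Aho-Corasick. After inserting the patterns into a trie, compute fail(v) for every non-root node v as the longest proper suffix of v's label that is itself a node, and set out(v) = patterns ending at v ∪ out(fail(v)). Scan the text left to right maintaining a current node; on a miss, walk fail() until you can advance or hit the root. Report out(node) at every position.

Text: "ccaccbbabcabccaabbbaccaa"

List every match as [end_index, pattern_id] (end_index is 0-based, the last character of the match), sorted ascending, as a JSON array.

Build automaton:
Trie (insert patterns):
  0='ε' goto a→1 b→3 c→9
  1='a' goto b→2  ←P0
  2='ab' goto ·  ←P1
  3='b' goto a→4
  4='ba' goto b→5
  5='bab' goto b→6
  6='babb' goto c→7
  7='babbc' goto a→8
  8='babbca' goto ·  ←P2
  9='c' goto a→12 c→10
  10='cc' goto a→11
  11='cca' goto ·  ←P3
  12='ca' goto ·  ←P4

BFS fail/out derivation:
  n1('a'): parent n0 fail=0; on 'a' 0 → fail=0;  out {0}∪∅={0}
  n3('b'): parent n0 fail=0; on 'b' 0 → fail=0;  out ∅∪∅=∅
  n9('c'): parent n0 fail=0; on 'c' 0 → fail=0;  out ∅∪∅=∅
  n2('ab'): parent n1 fail=0; on 'b' 0 → fail=3;  out {1}∪∅={1}
  n4('ba'): parent n3 fail=0; on 'a' 0 → fail=1;  out ∅∪{0}={0}
  n10('cc'): parent n9 fail=0; on 'c' 0 → fail=9;  out ∅∪∅=∅
  n12('ca'): parent n9 fail=0; on 'a' 0 → fail=1;  out {4}∪{0}={0,4}
  n5('bab'): parent n4 fail=1; on 'b' 1 → fail=2;  out ∅∪{1}={1}
  n11('cca'): parent n10 fail=9; on 'a' 9 → fail=12;  out {3}∪{0,4}={0,3,4}
  n6('babb'): parent n5 fail=2; on 'b' 2→3→0 → fail=3;  out ∅∪∅=∅
  n7('babbc'): parent n6 fail=3; on 'c' 3→0 → fail=9;  out ∅∪∅=∅
  n8('babbca'): parent n7 fail=9; on 'a' 9 → fail=12;  out {2}∪{0,4}={0,2,4}

Text stream:
pos 0 'c': at 9
pos 1 'c': at 10
pos 2 'a': at 11  ** P0@[2:2],P3@[0:2],P4@[1:2]
pos 3 'c': at 9 (via fail)
pos 4 'c': at 10
pos 5 'b': at 3 (via fail)
pos 6 'b': at 3 (via fail)
pos 7 'a': at 4  ** P0@[7:7]
pos 8 'b': at 5  ** P1@[7:8]
pos 9 'c': at 9 (via fail)
pos 10 'a': at 12  ** P0@[10:10],P4@[9:10]
pos 11 'b': at 2 (via fail)  ** P1@[10:11]
pos 12 'c': at 9 (via fail)
pos 13 'c': at 10
pos 14 'a': at 11  ** P0@[14:14],P3@[12:14],P4@[13:14]
pos 15 'a': at 1 (via fail)  ** P0@[15:15]
pos 16 'b': at 2  ** P1@[15:16]
pos 17 'b': at 3 (via fail)
pos 18 'b': at 3 (via fail)
pos 19 'a': at 4  ** P0@[19:19]
pos 20 'c': at 9 (via fail)
pos 21 'c': at 10
pos 22 'a': at 11  ** P0@[22:22],P3@[20:22],P4@[21:22]
pos 23 'a': at 1 (via fail)  ** P0@[23:23]

All matches (sorted): [[2,0],[2,3],[2,4],[7,0],[8,1],[10,0],[10,4],[11,1],[14,0],[14,3],[14,4],[15,0],[16,1],[19,0],[22,0],[22,3],[22,4],[23,0]]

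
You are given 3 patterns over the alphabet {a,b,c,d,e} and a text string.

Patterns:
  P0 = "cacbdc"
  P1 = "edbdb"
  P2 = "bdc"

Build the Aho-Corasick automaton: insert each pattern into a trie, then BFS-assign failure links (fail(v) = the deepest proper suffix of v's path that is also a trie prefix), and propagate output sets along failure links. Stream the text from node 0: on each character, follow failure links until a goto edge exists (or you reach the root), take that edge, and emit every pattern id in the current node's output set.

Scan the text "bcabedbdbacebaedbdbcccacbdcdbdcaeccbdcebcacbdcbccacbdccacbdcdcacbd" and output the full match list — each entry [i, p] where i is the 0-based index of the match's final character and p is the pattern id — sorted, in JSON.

Construct AC machine:
Trie (insert patterns):
  n0 'ε': b→12 c→1 e→7
  n1 'c': a→2
  n2 'ca': c→3
  n3 'cac': b→4
  n4 'cacb': d→5
  n5 'cacbd': c→6
  n6 'cacbdc': ·  [P0 ends]
  n7 'e': d→8
  n8 'ed': b→9
  n9 'edb': d→10
  n10 'edbd': b→11
  n11 'edbdb': ·  [P1 ends]
  n12 'b': d→13
  n13 'bd': c→14
  n14 'bdc': ·  [P2 ends]

Failure links (BFS by depth):
  fail(1) 'c': from fail(0)=0 chase 'c': 0 ⇒ 0;  out=∅∪out(0)=∅
  fail(7) 'e': from fail(0)=0 chase 'e': 0 ⇒ 0;  out=∅∪out(0)=∅
  fail(12) 'b': from fail(0)=0 chase 'b': 0 ⇒ 0;  out=∅∪out(0)=∅
  fail(2) 'ca': from fail(1)=0 chase 'a': 0 ⇒ 0;  out=∅∪out(0)=∅
  fail(8) 'ed': from fail(7)=0 chase 'd': 0 ⇒ 0;  out=∅∪out(0)=∅
  fail(13) 'bd': from fail(12)=0 chase 'd': 0 ⇒ 0;  out=∅∪out(0)=∅
  fail(3) 'cac': from fail(2)=0 chase 'c': 0 ⇒ 1;  out=∅∪out(1)=∅
  fail(9) 'edb': from fail(8)=0 chase 'b': 0 ⇒ 12;  out=∅∪out(12)=∅
  fail(14) 'bdc': from fail(13)=0 chase 'c': 0 ⇒ 1;  out={2}∪out(1)={2}
  fail(4) 'cacb': from fail(3)=1 chase 'b': 1→0 ⇒ 12;  out=∅∪out(12)=∅
  fail(10) 'edbd': from fail(9)=12 chase 'd': 12 ⇒ 13;  out=∅∪out(13)=∅
  fail(5) 'cacbd': from fail(4)=12 chase 'd': 12 ⇒ 13;  out=∅∪out(13)=∅
  fail(11) 'edbdb': from fail(10)=13 chase 'b': 13→0 ⇒ 12;  out={1}∪out(12)={1}
  fail(6) 'cacbdc': from fail(5)=13 chase 'c': 13 ⇒ 14;  out={0}∪out(14)={0,2}

Text stream:
[0] read 'b'  n0⇒n12
[1] read 'c'  n12⇒n1 (fail-walked)
[2] read 'a'  n1⇒n2
[3] read 'b'  n2⇒n12 (fail-walked)
[4] read 'e'  n12⇒n7 (fail-walked)
[5] read 'd'  n7⇒n8
[6] read 'b'  n8⇒n9
[7] read 'd'  n9⇒n10
[8] read 'b'  n10⇒n11  ** P1@[4:8]
[9] read 'a'  n11⇒n0 (fail-walked)
[10] read 'c'  n0⇒n1
[11] read 'e'  n1⇒n7 (fail-walked)
[12] read 'b'  n7⇒n12 (fail-walked)
[13] read 'a'  n12⇒n0 (fail-walked)
[14] read 'e'  n0⇒n7
[15] read 'd'  n7⇒n8
[16] read 'b'  n8⇒n9
[17] read 'd'  n9⇒n10
[18] read 'b'  n10⇒n11  ** P1@[14:18]
[19] read 'c'  n11⇒n1 (fail-walked)
[20] read 'c'  n1⇒n1 (fail-walked)
[21] read 'c'  n1⇒n1 (fail-walked)
[22] read 'a'  n1⇒n2
[23] read 'c'  n2⇒n3
[24] read 'b'  n3⇒n4
[25] read 'd'  n4⇒n5
[26] read 'c'  n5⇒n6  ** P0@[21:26],P2@[24:26]
[27] read 'd'  n6⇒n0 (fail-walked)
[28] read 'b'  n0⇒n12
[29] read 'd'  n12⇒n13
[30] read 'c'  n13⇒n14  ** P2@[28:30]
[31] read 'a'  n14⇒n2 (fail-walked)
[32] read 'e'  n2⇒n7 (fail-walked)
[33] read 'c'  n7⇒n1 (fail-walked)
[34] read 'c'  n1⇒n1 (fail-walked)
[35] read 'b'  n1⇒n12 (fail-walked)
[36] read 'd'  n12⇒n13
[37] read 'c'  n13⇒n14  ** P2@[35:37]
[38] read 'e'  n14⇒n7 (fail-walked)
[39] read 'b'  n7⇒n12 (fail-walked)
[40] read 'c'  n12⇒n1 (fail-walked)
[41] read 'a'  n1⇒n2
[42] read 'c'  n2⇒n3
[43] read 'b'  n3⇒n4
[44] read 'd'  n4⇒n5
[45] read 'c'  n5⇒n6  ** P0@[40:45],P2@[43:45]
[46] read 'b'  n6⇒n12 (fail-walked)
[47] read 'c'  n12⇒n1 (fail-walked)
[48] read 'c'  n1⇒n1 (fail-walked)
[49] read 'a'  n1⇒n2
[50] read 'c'  n2⇒n3
[51] read 'b'  n3⇒n4
[52] read 'd'  n4⇒n5
[53] read 'c'  n5⇒n6  ** P0@[48:53],P2@[51:53]
[54] read 'c'  n6⇒n1 (fail-walked)
[55] read 'a'  n1⇒n2
[56] read 'c'  n2⇒n3
[57] read 'b'  n3⇒n4
[58] read 'd'  n4⇒n5
[59] read 'c'  n5⇒n6  ** P0@[54:59],P2@[57:59]
[60] read 'd'  n6⇒n0 (fail-walked)
[61] read 'c'  n0⇒n1
[62] read 'a'  n1⇒n2
[63] read 'c'  n2⇒n3
[64] read 'b'  n3⇒n4
[65] read 'd'  n4⇒n5

Matches: [[8,1],[18,1],[26,0],[26,2],[30,2],[37,2],[45,0],[45,2],[53,0],[53,2],[59,0],[59,2]]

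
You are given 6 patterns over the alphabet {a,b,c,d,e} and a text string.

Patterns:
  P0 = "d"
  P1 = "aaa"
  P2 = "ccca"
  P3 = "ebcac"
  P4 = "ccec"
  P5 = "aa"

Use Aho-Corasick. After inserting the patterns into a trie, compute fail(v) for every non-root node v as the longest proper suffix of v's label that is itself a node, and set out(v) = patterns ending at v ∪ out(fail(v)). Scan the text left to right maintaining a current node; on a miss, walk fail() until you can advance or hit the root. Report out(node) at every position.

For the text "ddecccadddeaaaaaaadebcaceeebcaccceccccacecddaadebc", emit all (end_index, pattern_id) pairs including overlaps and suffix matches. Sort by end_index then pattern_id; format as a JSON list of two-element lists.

Build automaton:
Trie nodes:
  0='ε' goto a→2 c→5 d→1 e→9
  1='d' goto ·  ←P0
  2='a' goto a→3
  3='aa' goto a→4  ←P5
  4='aaa' goto ·  ←P1
  5='c' goto c→6
  6='cc' goto c→7 e→14
  7='ccc' goto a→8
  8='ccca' goto ·  ←P2
  9='e' goto b→10
  10='eb' goto c→11
  11='ebc' goto a→12
  12='ebca' goto c→13
  13='ebcac' goto ·  ←P3
  14='cce' goto c→15
  15='ccec' goto ·  ←P4

Failure links (BFS by depth):
  n1('d'): parent n0 fail=0; on 'd' 0 → fail=0;  out {0}∪∅={0}
  n2('a'): parent n0 fail=0; on 'a' 0 → fail=0;  out ∅∪∅=∅
  n5('c'): parent n0 fail=0; on 'c' 0 → fail=0;  out ∅∪∅=∅
  n9('e'): parent n0 fail=0; on 'e' 0 → fail=0;  out ∅∪∅=∅
  n3('aa'): parent n2 fail=0; on 'a' 0 → fail=2;  out {5}∪∅={5}
  n6('cc'): parent n5 fail=0; on 'c' 0 → fail=5;  out ∅∪∅=∅
  n10('eb'): parent n9 fail=0; on 'b' 0 → fail=0;  out ∅∪∅=∅
  n4('aaa'): parent n3 fail=2; on 'a' 2 → fail=3;  out {1}∪{5}={1,5}
  n7('ccc'): parent n6 fail=5; on 'c' 5 → fail=6;  out ∅∪∅=∅
  n11('ebc'): parent n10 fail=0; on 'c' 0 → fail=5;  out ∅∪∅=∅
  n14('cce'): parent n6 fail=5; on 'e' 5→0 → fail=9;  out ∅∪∅=∅
  n8('ccca'): parent n7 fail=6; on 'a' 6→5→0 → fail=2;  out {2}∪∅={2}
  n12('ebca'): parent n11 fail=5; on 'a' 5→0 → fail=2;  out ∅∪∅=∅
  n15('ccec'): parent n14 fail=9; on 'c' 9→0 → fail=5;  out {4}∪∅={4}
  n13('ebcac'): parent n12 fail=2; on 'c' 2→0 → fail=5;  out {3}∪∅={3}

Text stream:
pos 0 'd': at 1  emit P0@[0:0]
pos 1 'd': at 1 (via fail)  emit P0@[1:1]
pos 2 'e': at 9 (via fail)
pos 3 'c': at 5 (via fail)
pos 4 'c': at 6
pos 5 'c': at 7
pos 6 'a': at 8  emit P2@[3:6]
pos 7 'd': at 1 (via fail)  emit P0@[7:7]
pos 8 'd': at 1 (via fail)  emit P0@[8:8]
pos 9 'd': at 1 (via fail)  emit P0@[9:9]
pos 10 'e': at 9 (via fail)
pos 11 'a': at 2 (via fail)
pos 12 'a': at 3  emit P5@[11:12]
pos 13 'a': at 4  emit P1@[11:13],P5@[12:13]
pos 14 'a': at 4 (via fail)  emit P1@[12:14],P5@[13:14]
pos 15 'a': at 4 (via fail)  emit P1@[13:15],P5@[14:15]
pos 16 'a': at 4 (via fail)  emit P1@[14:16],P5@[15:16]
pos 17 'a': at 4 (via fail)  emit P1@[15:17],P5@[16:17]
pos 18 'd': at 1 (via fail)  emit P0@[18:18]
pos 19 'e': at 9 (via fail)
pos 20 'b': at 10
pos 21 'c': at 11
pos 22 'a': at 12
pos 23 'c': at 13  emit P3@[19:23]
pos 24 'e': at 9 (via fail)
pos 25 'e': at 9 (via fail)
pos 26 'e': at 9 (via fail)
pos 27 'b': at 10
pos 28 'c': at 11
pos 29 'a': at 12
pos 30 'c': at 13  emit P3@[26:30]
pos 31 'c': at 6 (via fail)
pos 32 'c': at 7
pos 33 'e': at 14 (via fail)
pos 34 'c': at 15  emit P4@[31:34]
pos 35 'c': at 6 (via fail)
pos 36 'c': at 7
pos 37 'c': at 7 (via fail)
pos 38 'a': at 8  emit P2@[35:38]
pos 39 'c': at 5 (via fail)
pos 40 'e': at 9 (via fail)
pos 41 'c': at 5 (via fail)
pos 42 'd': at 1 (via fail)  emit P0@[42:42]
pos 43 'd': at 1 (via fail)  emit P0@[43:43]
pos 44 'a': at 2 (via fail)
pos 45 'a': at 3  emit P5@[44:45]
pos 46 'd': at 1 (via fail)  emit P0@[46:46]
pos 47 'e': at 9 (via fail)
pos 48 'b': at 10
pos 49 'c': at 11

All matches (sorted): [[0,0],[1,0],[6,2],[7,0],[8,0],[9,0],[12,5],[13,1],[13,5],[14,1],[14,5],[15,1],[15,5],[16,1],[16,5],[17,1],[17,5],[18,0],[23,3],[30,3],[34,4],[38,2],[42,0],[43,0],[45,5],[46,0]]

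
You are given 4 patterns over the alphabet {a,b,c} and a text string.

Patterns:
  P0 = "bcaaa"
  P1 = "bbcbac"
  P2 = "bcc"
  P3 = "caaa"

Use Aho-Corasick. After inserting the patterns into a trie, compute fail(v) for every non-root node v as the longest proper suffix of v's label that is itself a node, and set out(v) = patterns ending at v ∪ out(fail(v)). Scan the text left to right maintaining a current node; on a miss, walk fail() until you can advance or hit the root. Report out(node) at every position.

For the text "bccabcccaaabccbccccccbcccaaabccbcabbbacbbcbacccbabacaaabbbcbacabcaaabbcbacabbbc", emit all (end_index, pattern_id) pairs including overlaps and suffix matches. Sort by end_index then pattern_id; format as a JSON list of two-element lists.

Construct AC machine:
Trie nodes:
  n0 'ε': b→1 c→12
  n1 'b': b→6 c→2
  n2 'bc': a→3 c→11
  n3 'bca': a→4
  n4 'bcaa': a→5
  n5 'bcaaa': ·  [P0 ends]
  n6 'bb': c→7
  n7 'bbc': b→8
  n8 'bbcb': a→9
  n9 'bbcba': c→10
  n10 'bbcbac': ·  [P1 ends]
  n11 'bcc': ·  [P2 ends]
  n12 'c': a→13
  n13 'ca': a→14
  n14 'caa': a→15
  n15 'caaa': ·  [P3 ends]

Failure links (BFS by depth):
  fail(1) 'b': from fail(0)=0 chase 'b': 0 ⇒ 0;  out=∅∪out(0)=∅
  fail(12) 'c': from fail(0)=0 chase 'c': 0 ⇒ 0;  out=∅∪out(0)=∅
  fail(2) 'bc': from fail(1)=0 chase 'c': 0 ⇒ 12;  out=∅∪out(12)=∅
  fail(6) 'bb': from fail(1)=0 chase 'b': 0 ⇒ 1;  out=∅∪out(1)=∅
  fail(13) 'ca': from fail(12)=0 chase 'a': 0 ⇒ 0;  out=∅∪out(0)=∅
  fail(3) 'bca': from fail(2)=12 chase 'a': 12 ⇒ 13;  out=∅∪out(13)=∅
  fail(7) 'bbc': from fail(6)=1 chase 'c': 1 ⇒ 2;  out=∅∪out(2)=∅
  fail(11) 'bcc': from fail(2)=12 chase 'c': 12→0 ⇒ 12;  out={2}∪out(12)={2}
  fail(14) 'caa': from fail(13)=0 chase 'a': 0 ⇒ 0;  out=∅∪out(0)=∅
  fail(4) 'bcaa': from fail(3)=13 chase 'a': 13 ⇒ 14;  out=∅∪out(14)=∅
  fail(8) 'bbcb': from fail(7)=2 chase 'b': 2→12→0 ⇒ 1;  out=∅∪out(1)=∅
  fail(15) 'caaa': from fail(14)=0 chase 'a': 0 ⇒ 0;  out={3}∪out(0)={3}
  fail(5) 'bcaaa': from fail(4)=14 chase 'a': 14 ⇒ 15;  out={0}∪out(15)={0,3}
  fail(9) 'bbcba': from fail(8)=1 chase 'a': 1→0 ⇒ 0;  out=∅∪out(0)=∅
  fail(10) 'bbcbac': from fail(9)=0 chase 'c': 0 ⇒ 12;  out={1}∪out(12)={1}

Text stream:
i=0 'b': node 0→1
i=1 'c': node 1→2
i=2 'c': node 2→11  ** P2@[0:2]
i=3 'a': node 11→13 (fail-walked)
i=4 'b': node 13→1 (fail-walked)
i=5 'c': node 1→2
i=6 'c': node 2→11  ** P2@[4:6]
i=7 'c': node 11→12 (fail-walked)
i=8 'a': node 12→13
i=9 'a': node 13→14
i=10 'a': node 14→15  ** P3@[7:10]
i=11 'b': node 15→1 (fail-walked)
i=12 'c': node 1→2
i=13 'c': node 2→11  ** P2@[11:13]
i=14 'b': node 11→1 (fail-walked)
i=15 'c': node 1→2
i=16 'c': node 2→11  ** P2@[14:16]
i=17 'c': node 11→12 (fail-walked)
i=18 'c': node 12→12 (fail-walked)
i=19 'c': node 12→12 (fail-walked)
i=20 'c': node 12→12 (fail-walked)
i=21 'b': node 12→1 (fail-walked)
i=22 'c': node 1→2
i=23 'c': node 2→11  ** P2@[21:23]
i=24 'c': node 11→12 (fail-walked)
i=25 'a': node 12→13
i=26 'a': node 13→14
i=27 'a': node 14→15  ** P3@[24:27]
i=28 'b': node 15→1 (fail-walked)
i=29 'c': node 1→2
i=30 'c': node 2→11  ** P2@[28:30]
i=31 'b': node 11→1 (fail-walked)
i=32 'c': node 1→2
i=33 'a': node 2→3
i=34 'b': node 3→1 (fail-walked)
i=35 'b': node 1→6
i=36 'b': node 6→6 (fail-walked)
i=37 'a': node 6→0 (fail-walked)
i=38 'c': node 0→12
i=39 'b': node 12→1 (fail-walked)
i=40 'b': node 1→6
i=41 'c': node 6→7
i=42 'b': node 7→8
i=43 'a': node 8→9
i=44 'c': node 9→10  ** P1@[39:44]
i=45 'c': node 10→12 (fail-walked)
i=46 'c': node 12→12 (fail-walked)
i=47 'b': node 12→1 (fail-walked)
i=48 'a': node 1→0 (fail-walked)
i=49 'b': node 0→1
i=50 'a': node 1→0 (fail-walked)
i=51 'c': node 0→12
i=52 'a': node 12→13
i=53 'a': node 13→14
i=54 'a': node 14→15  ** P3@[51:54]
i=55 'b': node 15→1 (fail-walked)
i=56 'b': node 1→6
i=57 'b': node 6→6 (fail-walked)
i=58 'c': node 6→7
i=59 'b': node 7→8
i=60 'a': node 8→9
i=61 'c': node 9→10  ** P1@[56:61]
i=62 'a': node 10→13 (fail-walked)
i=63 'b': node 13→1 (fail-walked)
i=64 'c': node 1→2
i=65 'a': node 2→3
i=66 'a': node 3→4
i=67 'a': node 4→5  ** P0@[63:67],P3@[64:67]
i=68 'b': node 5→1 (fail-walked)
i=69 'b': node 1→6
i=70 'c': node 6→7
i=71 'b': node 7→8
i=72 'a': node 8→9
i=73 'c': node 9→10  ** P1@[68:73]
i=74 'a': node 10→13 (fail-walked)
i=75 'b': node 13→1 (fail-walked)
i=76 'b': node 1→6
i=77 'b': node 6→6 (fail-walked)
i=78 'c': node 6→7

All matches (sorted): [[2,2],[6,2],[10,3],[13,2],[16,2],[23,2],[27,3],[30,2],[44,1],[54,3],[61,1],[67,0],[67,3],[73,1]]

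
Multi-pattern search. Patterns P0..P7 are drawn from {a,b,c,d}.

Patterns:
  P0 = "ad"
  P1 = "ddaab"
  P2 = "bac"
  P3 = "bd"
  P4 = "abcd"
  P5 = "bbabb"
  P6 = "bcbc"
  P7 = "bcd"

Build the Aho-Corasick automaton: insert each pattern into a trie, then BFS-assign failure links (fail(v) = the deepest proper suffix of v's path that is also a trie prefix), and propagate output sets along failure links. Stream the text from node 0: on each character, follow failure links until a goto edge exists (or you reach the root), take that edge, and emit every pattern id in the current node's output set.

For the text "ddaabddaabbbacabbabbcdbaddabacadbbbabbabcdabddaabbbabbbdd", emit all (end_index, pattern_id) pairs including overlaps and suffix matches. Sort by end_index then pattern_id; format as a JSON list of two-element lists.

Build automaton:
Trie (insert patterns):
  n0 'ε': a→1 b→8 d→3
  n1 'a': b→12 d→2
  n2 'ad': ·  [P0 ends]
  n3 'd': d→4
  n4 'dd': a→5
  n5 'dda': a→6
  n6 'ddaa': b→7
  n7 'ddaab': ·  [P1 ends]
  n8 'b': a→9 b→15 c→19 d→11
  n9 'ba': c→10
  n10 'bac': ·  [P2 ends]
  n11 'bd': ·  [P3 ends]
  n12 'ab': c→13
  n13 'abc': d→14
  n14 'abcd': ·  [P4 ends]
  n15 'bb': a→16
  n16 'bba': b→17
  n17 'bbab': b→18
  n18 'bbabb': ·  [P5 ends]
  n19 'bc': b→20 d→22
  n20 'bcb': c→21
  n21 'bcbc': ·  [P6 ends]
  n22 'bcd': ·  [P7 ends]

BFS fail/out derivation:
  n1('a'): parent n0 fail=0; on 'a' 0 → fail=0;  out ∅∪∅=∅
  n3('d'): parent n0 fail=0; on 'd' 0 → fail=0;  out ∅∪∅=∅
  n8('b'): parent n0 fail=0; on 'b' 0 → fail=0;  out ∅∪∅=∅
  n2('ad'): parent n1 fail=0; on 'd' 0 → fail=3;  out {0}∪∅={0}
  n4('dd'): parent n3 fail=0; on 'd' 0 → fail=3;  out ∅∪∅=∅
  n9('ba'): parent n8 fail=0; on 'a' 0 → fail=1;  out ∅∪∅=∅
  n11('bd'): parent n8 fail=0; on 'd' 0 → fail=3;  out {3}∪∅={3}
  n12('ab'): parent n1 fail=0; on 'b' 0 → fail=8;  out ∅∪∅=∅
  n15('bb'): parent n8 fail=0; on 'b' 0 → fail=8;  out ∅∪∅=∅
  n19('bc'): parent n8 fail=0; on 'c' 0 → fail=0;  out ∅∪∅=∅
  n5('dda'): parent n4 fail=3; on 'a' 3→0 → fail=1;  out ∅∪∅=∅
  n10('bac'): parent n9 fail=1; on 'c' 1→0 → fail=0;  out {2}∪∅={2}
  n13('abc'): parent n12 fail=8; on 'c' 8 → fail=19;  out ∅∪∅=∅
  n16('bba'): parent n15 fail=8; on 'a' 8 → fail=9;  out ∅∪∅=∅
  n20('bcb'): parent n19 fail=0; on 'b' 0 → fail=8;  out ∅∪∅=∅
  n22('bcd'): parent n19 fail=0; on 'd' 0 → fail=3;  out {7}∪∅={7}
  n6('ddaa'): parent n5 fail=1; on 'a' 1→0 → fail=1;  out ∅∪∅=∅
  n14('abcd'): parent n13 fail=19; on 'd' 19 → fail=22;  out {4}∪{7}={4,7}
  n17('bbab'): parent n16 fail=9; on 'b' 9→1 → fail=12;  out ∅∪∅=∅
  n21('bcbc'): parent n20 fail=8; on 'c' 8 → fail=19;  out {6}∪∅={6}
  n7('ddaab'): parent n6 fail=1; on 'b' 1 → fail=12;  out {1}∪∅={1}
  n18('bbabb'): parent n17 fail=12; on 'b' 12→8 → fail=15;  out {5}∪∅={5}

Text stream:
pos 0 'd': at 3
pos 1 'd': at 4
pos 2 'a': at 5
pos 3 'a': at 6
pos 4 'b': at 7  → match P1@[0:4]
pos 5 'd': at 11 ·f  → match P3@[4:5]
pos 6 'd': at 4 ·f
pos 7 'a': at 5
pos 8 'a': at 6
pos 9 'b': at 7  → match P1@[5:9]
pos 10 'b': at 15 ·f
pos 11 'b': at 15 ·f
pos 12 'a': at 16
pos 13 'c': at 10 ·f  → match P2@[11:13]
pos 14 'a': at 1 ·f
pos 15 'b': at 12
pos 16 'b': at 15 ·f
pos 17 'a': at 16
pos 18 'b': at 17
pos 19 'b': at 18  → match P5@[15:19]
pos 20 'c': at 19 ·f
pos 21 'd': at 22  → match P7@[19:21]
pos 22 'b': at 8 ·f
pos 23 'a': at 9
pos 24 'd': at 2 ·f  → match P0@[23:24]
pos 25 'd': at 4 ·f
pos 26 'a': at 5
pos 27 'b': at 12 ·f
pos 28 'a': at 9 ·f
pos 29 'c': at 10  → match P2@[27:29]
pos 30 'a': at 1 ·f
pos 31 'd': at 2  → match P0@[30:31]
pos 32 'b': at 8 ·f
pos 33 'b': at 15
pos 34 'b': at 15 ·f
pos 35 'a': at 16
pos 36 'b': at 17
pos 37 'b': at 18  → match P5@[33:37]
pos 38 'a': at 16 ·f
pos 39 'b': at 17
pos 40 'c': at 13 ·f
pos 41 'd': at 14  → match P4@[38:41],P7@[39:41]
pos 42 'a': at 1 ·f
pos 43 'b': at 12
pos 44 'd': at 11 ·f  → match P3@[43:44]
pos 45 'd': at 4 ·f
pos 46 'a': at 5
pos 47 'a': at 6
pos 48 'b': at 7  → match P1@[44:48]
pos 49 'b': at 15 ·f
pos 50 'b': at 15 ·f
pos 51 'a': at 16
pos 52 'b': at 17
pos 53 'b': at 18  → match P5@[49:53]
pos 54 'b': at 15 ·f
pos 55 'd': at 11 ·f  → match P3@[54:55]
pos 56 'd': at 4 ·f

Result: [[4,1],[5,3],[9,1],[13,2],[19,5],[21,7],[24,0],[29,2],[31,0],[37,5],[41,4],[41,7],[44,3],[48,1],[53,5],[55,3]]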